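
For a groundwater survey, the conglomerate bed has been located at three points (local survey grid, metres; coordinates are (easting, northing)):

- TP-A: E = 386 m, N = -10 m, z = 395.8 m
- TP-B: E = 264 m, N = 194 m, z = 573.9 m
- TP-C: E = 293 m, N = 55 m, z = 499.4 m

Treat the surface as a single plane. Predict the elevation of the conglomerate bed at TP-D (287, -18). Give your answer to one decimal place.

Let the plane be z = a·E + b·N + c.
TP-B−TP-A: −122a + 204b = 178.1;  TP-C−TP-A: −93a + 65b = 103.6.
Solving gives a = −0.86560, b = 0.35538.
Then c = 395.8 − a·386 − b·-10 = 733.47.
At (287, -18): z = −248.4 − 6.4 + 733.47 = 478.7 m.

478.7 m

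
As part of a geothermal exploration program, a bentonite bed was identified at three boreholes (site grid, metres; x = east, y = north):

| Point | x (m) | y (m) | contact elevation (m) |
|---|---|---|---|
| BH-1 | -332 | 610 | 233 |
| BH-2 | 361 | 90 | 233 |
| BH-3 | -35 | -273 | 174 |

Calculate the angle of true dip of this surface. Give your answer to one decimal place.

Two edge vectors: BH-1→BH-2 = (693, -520, 0), BH-1→BH-3 = (297, -883, -59).
Normal n = (BH-1→BH-2) × (BH-1→BH-3) = (30680, 40887, -457479).
So ∂z/∂x = −n_x/n_z = 0.06706 and ∂z/∂y = −n_y/n_z = 0.08937.
Gradient magnitude |∇z| = √(a² + b²) = √(0.00450 + 0.00799) = 0.11174.
True dip = arctan(0.11174) = 6.4°, dipping toward SW (azimuth ≈ 217°).

6.4°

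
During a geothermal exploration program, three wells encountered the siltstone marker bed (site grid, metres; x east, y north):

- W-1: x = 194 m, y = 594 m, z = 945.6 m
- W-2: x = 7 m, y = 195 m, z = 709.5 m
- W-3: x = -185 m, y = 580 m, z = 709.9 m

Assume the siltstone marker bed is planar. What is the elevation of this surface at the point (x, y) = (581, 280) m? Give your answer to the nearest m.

1086 m

Let the plane be z = a·x + b·y + c.
W-2−W-1: −187a − 399b = −236.1;  W-3−W-1: −379a − 14b = −235.7.
Solving gives a = 0.61061, b = 0.30555.
Then c = 945.6 − a·194 − b·594 = 645.64.
At (581, 280): z = 354.8 + 85.6 + 645.64 = 1086.0 m.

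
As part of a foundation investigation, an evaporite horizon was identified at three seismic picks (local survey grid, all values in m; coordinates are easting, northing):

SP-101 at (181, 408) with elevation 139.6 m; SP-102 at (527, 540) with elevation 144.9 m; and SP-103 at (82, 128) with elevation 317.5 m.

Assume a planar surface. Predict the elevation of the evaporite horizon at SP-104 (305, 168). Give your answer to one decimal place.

354.3 m

Let the plane be z = a·easting + b·northing + c.
SP-102−SP-101: 346a + 132b = 5.3;  SP-103−SP-101: −99a − 280b = 177.9.
Solving gives a = 0.29789, b = −0.74068.
Then c = 139.6 − a·181 − b·408 = 387.88.
At (305, 168): z = 90.9 − 124.4 + 387.88 = 354.3 m.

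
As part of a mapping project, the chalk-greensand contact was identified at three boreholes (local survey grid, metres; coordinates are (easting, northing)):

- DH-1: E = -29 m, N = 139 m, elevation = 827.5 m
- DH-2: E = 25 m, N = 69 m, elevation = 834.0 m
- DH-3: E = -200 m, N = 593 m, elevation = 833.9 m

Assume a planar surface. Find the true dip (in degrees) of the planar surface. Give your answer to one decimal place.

16.4°

Let the plane be z = a·E + b·N + c.
DH-2−DH-1: 54a − 70b = 6.5;  DH-3−DH-1: −171a + 454b = 6.4.
Solving gives a = 0.27092, b = 0.11614.
Gradient magnitude |∇z| = √(a² + b²) = √(0.07340 + 0.01349) = 0.29477.
True dip = arctan(0.29477) = 16.4°, dipping toward WSW (azimuth ≈ 247°).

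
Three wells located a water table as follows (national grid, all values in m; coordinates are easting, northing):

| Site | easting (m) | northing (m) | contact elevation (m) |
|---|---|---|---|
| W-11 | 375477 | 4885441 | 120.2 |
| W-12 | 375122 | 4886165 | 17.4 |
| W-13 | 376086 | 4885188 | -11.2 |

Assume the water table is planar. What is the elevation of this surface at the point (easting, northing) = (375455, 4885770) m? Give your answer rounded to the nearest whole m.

25 m

Two edge vectors: W-11→W-12 = (-355, 724, -102.8), W-11→W-13 = (609, -253, -131.4).
Normal n = (W-11→W-12) × (W-11→W-13) = (-121142, -109252.2, -351101).
So ∂z/∂easting = −n_x/n_z = −0.34503462 and ∂z/∂northing = −n_y/n_z = −0.31117029.
Intercept c from W-11: 120.2 + 129552.56 + 1520204.09 = 1649876.86.
At (375455, 4885770): z = −129545.0 − 1520306.5 + 1649876.86 = 25.4 m.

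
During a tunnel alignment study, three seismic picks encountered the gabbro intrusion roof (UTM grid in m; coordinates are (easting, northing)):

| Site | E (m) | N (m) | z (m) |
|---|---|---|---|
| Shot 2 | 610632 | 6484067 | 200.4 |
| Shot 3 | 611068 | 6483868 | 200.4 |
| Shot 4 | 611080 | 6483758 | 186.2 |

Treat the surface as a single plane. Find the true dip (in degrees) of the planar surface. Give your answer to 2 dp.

Let the plane be z = a·E + b·N + c.
Shot 3−Shot 2: 436a − 199b = 0;  Shot 4−Shot 2: 448a − 309b = −14.2.
Solving gives a = 0.06201, b = 0.13586.
Gradient magnitude |∇z| = √(a² + b²) = √(0.00384 + 0.01846) = 0.14934.
True dip = arctan(0.14934) = 8.49°, dipping toward SSW (azimuth ≈ 205°).

8.49°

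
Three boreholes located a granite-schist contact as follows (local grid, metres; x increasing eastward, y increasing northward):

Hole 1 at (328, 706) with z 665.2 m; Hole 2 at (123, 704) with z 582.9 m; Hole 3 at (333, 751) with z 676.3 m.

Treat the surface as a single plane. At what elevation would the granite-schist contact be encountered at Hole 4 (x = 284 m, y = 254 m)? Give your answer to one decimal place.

Two edge vectors: Hole 1→Hole 2 = (-205, -2, -82.3), Hole 1→Hole 3 = (5, 45, 11.1).
Normal n = (Hole 1→Hole 2) × (Hole 1→Hole 3) = (3681.3, 1864, -9215).
So ∂z/∂x = −n_x/n_z = 0.39949 and ∂z/∂y = −n_y/n_z = 0.20228.
Intercept c from Hole 1: 665.2 − 131.03 − 142.81 = 391.36.
At (284, 254): z = 113.5 + 51.4 + 391.36 = 556.2 m.

556.2 m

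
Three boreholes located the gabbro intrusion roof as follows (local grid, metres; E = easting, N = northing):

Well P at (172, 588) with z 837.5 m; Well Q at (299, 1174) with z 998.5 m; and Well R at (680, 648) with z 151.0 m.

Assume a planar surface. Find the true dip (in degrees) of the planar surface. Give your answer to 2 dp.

Two edge vectors: Well P→Well Q = (127, 586, 161), Well P→Well R = (508, 60, -686.5).
Normal n = (Well P→Well Q) × (Well P→Well R) = (-411949, 168973.5, -290068).
So ∂z/∂E = −n_x/n_z = −1.42018 and ∂z/∂N = −n_y/n_z = 0.58253.
Gradient magnitude |∇z| = √(a² + b²) = √(2.01691 + 0.33934) = 1.53501.
True dip = arctan(1.53501) = 56.92°, dipping toward ESE (azimuth ≈ 112°).

56.92°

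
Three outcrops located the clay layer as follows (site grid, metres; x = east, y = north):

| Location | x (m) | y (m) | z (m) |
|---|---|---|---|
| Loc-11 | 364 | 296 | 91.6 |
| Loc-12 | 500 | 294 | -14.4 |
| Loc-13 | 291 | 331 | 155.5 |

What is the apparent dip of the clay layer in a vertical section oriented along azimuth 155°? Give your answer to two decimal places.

27.26°

Two edge vectors: Loc-11→Loc-12 = (136, -2, -106), Loc-11→Loc-13 = (-73, 35, 63.9).
Normal n = (Loc-11→Loc-12) × (Loc-11→Loc-13) = (3582.2, -952.4, 4614).
So ∂z/∂x = −n_x/n_z = −0.77638 and ∂z/∂y = −n_y/n_z = 0.20642.
Unit vector along 155° is (sin 155°, cos 155°) = (0.4226, -0.9063).
Slope in that direction = a·(0.4226) + b·(-0.9063) = −0.51519.
Apparent dip = arctan|0.51519| = 27.26° (true dip is 38.8°, so apparent ≤ true as expected).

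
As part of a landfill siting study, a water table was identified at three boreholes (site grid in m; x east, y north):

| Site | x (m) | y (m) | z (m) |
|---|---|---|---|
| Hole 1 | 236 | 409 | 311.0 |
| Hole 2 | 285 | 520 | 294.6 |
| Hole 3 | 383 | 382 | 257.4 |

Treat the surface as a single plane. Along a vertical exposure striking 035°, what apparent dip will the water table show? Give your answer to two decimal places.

11.19°

Two edge vectors: Hole 1→Hole 2 = (49, 111, -16.4), Hole 1→Hole 3 = (147, -27, -53.6).
Normal n = (Hole 1→Hole 2) × (Hole 1→Hole 3) = (-6392.4, 215.6, -17640).
So ∂z/∂x = −n_x/n_z = −0.36238 and ∂z/∂y = −n_y/n_z = 0.01222.
Unit vector along 035° is (sin 35°, cos 35°) = (0.5736, 0.8192).
Slope in that direction = a·(0.5736) + b·(0.8192) = −0.19784.
Apparent dip = arctan|0.19784| = 11.19° (true dip is 19.9°, so apparent ≤ true as expected).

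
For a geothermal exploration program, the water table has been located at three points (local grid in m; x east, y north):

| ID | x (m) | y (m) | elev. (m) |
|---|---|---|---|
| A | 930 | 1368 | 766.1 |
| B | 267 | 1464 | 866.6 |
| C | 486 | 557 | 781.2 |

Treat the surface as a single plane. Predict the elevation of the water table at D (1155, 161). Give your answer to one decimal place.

Let the plane be z = a·x + b·y + c.
B−A: −663a + 96b = 100.5;  C−A: −444a − 811b = 15.1.
Solving gives a = −0.142948, b = 0.059641.
Then c = 766.1 − a·930 − b·1368 = 817.45.
At (1155, 161): z = −165.1 + 9.6 + 817.45 = 662.0 m.

662.0 m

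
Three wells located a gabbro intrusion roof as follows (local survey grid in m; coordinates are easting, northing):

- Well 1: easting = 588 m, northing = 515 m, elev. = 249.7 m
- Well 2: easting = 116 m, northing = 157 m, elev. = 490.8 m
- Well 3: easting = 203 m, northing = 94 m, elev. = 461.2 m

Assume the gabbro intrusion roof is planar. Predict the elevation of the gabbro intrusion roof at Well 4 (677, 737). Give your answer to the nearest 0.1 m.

186.5 m

Let the plane be z = a·easting + b·northing + c.
Well 2−Well 1: −472a − 358b = 241.1;  Well 3−Well 1: −385a − 421b = 211.5.
Solving gives a = −0.42354, b = −0.11505.
Then c = 249.7 − a·588 − b·515 = 557.99.
At (677, 737): z = −286.7 − 84.8 + 557.99 = 186.5 m.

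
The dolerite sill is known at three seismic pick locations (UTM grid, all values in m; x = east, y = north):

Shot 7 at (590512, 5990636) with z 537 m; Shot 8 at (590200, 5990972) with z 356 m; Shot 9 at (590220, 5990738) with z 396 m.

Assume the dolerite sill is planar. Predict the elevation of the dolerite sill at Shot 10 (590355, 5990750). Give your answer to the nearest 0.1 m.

Let the plane be z = a·x + b·y + c.
Shot 8−Shot 7: −312a + 336b = −181;  Shot 9−Shot 7: −292a + 102b = −141.
Solving gives a = 0.436187545, b = −0.133659184.
Then c = 537 − a·590512 − b·5990636 = 543666.54.
At (590355, 5990750): z = 257505.5 − 800718.8 + 543666.54 = 453.3 m.

453.3 m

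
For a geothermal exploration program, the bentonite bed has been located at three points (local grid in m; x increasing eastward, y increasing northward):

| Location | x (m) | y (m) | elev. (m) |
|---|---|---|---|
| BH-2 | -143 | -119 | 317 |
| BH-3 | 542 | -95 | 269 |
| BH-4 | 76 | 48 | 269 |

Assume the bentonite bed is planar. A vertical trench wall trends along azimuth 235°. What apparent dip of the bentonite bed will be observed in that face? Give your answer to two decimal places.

9.60°

Two edge vectors: BH-2→BH-3 = (685, 24, -48), BH-2→BH-4 = (219, 167, -48).
Normal n = (BH-2→BH-3) × (BH-2→BH-4) = (6864, 22368, 109139).
So ∂z/∂x = −n_x/n_z = −0.06289 and ∂z/∂y = −n_y/n_z = −0.20495.
Unit vector along 235° is (sin 235°, cos 235°) = (-0.8192, -0.5736).
Slope in that direction = a·(-0.8192) + b·(-0.5736) = 0.16907.
Apparent dip = arctan|0.16907| = 9.60° (true dip is 12.1°, so apparent ≤ true as expected).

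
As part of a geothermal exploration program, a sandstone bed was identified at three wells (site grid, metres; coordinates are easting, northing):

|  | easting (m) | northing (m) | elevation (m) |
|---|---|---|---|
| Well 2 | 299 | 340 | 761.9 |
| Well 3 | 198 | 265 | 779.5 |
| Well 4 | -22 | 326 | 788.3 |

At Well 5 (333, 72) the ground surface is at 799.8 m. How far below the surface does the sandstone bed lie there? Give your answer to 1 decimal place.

Let the plane be z = a·easting + b·northing + c.
Well 3−Well 2: −101a − 75b = 17.6;  Well 4−Well 2: −321a − 14b = 26.4.
Solving gives a = −0.07650, b = −0.13164.
Then c = 761.9 − a·299 − b·340 = 829.53.
At (333, 72): z_contact = −25.47 − 9.48 + 829.53 = 794.58 m.
Depth below ground = 799.8 − 794.58 = 5.2 m.

5.2 m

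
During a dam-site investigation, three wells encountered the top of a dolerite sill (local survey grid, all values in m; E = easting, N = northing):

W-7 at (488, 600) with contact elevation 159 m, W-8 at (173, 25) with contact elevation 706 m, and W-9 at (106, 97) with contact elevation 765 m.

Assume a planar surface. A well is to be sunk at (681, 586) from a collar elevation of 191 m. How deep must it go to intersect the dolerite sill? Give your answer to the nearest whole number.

259 m

Let the plane be z = a·E + b·N + c.
W-8−W-7: −315a − 575b = 547;  W-9−W-7: −382a − 503b = 606.
Solving gives a = −1.19776, b = −0.29514.
Then c = 159 − a·488 − b·600 = 920.59.
At (681, 586): z_contact = −815.7 − 173.0 + 920.59 = -68.0 m.
Depth below ground = 191 − (-68.0) = 259 m.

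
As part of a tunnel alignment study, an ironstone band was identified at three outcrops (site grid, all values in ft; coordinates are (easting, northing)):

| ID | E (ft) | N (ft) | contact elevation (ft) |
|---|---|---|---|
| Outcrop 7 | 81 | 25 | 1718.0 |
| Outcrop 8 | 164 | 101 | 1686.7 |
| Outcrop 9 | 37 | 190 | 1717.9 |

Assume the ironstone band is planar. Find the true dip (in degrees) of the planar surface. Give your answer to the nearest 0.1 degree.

Let the plane be z = a·E + b·N + c.
Outcrop 8−Outcrop 7: 83a + 76b = −31.3;  Outcrop 9−Outcrop 7: −44a + 165b = −0.1.
Solving gives a = −0.30265, b = −0.08131.
Gradient magnitude |∇z| = √(a² + b²) = √(0.09160 + 0.00661) = 0.31339.
True dip = arctan(0.31339) = 17.4°, dipping toward ENE (azimuth ≈ 075°).

17.4°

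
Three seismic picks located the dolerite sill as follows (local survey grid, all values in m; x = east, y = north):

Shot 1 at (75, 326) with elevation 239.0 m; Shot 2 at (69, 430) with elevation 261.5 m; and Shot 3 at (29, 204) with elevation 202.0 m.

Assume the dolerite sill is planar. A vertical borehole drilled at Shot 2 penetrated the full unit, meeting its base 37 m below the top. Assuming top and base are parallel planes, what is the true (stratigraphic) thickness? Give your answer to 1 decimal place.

Let the plane be z = a·x + b·y + c.
Shot 2−Shot 1: −6a + 104b = 22.5;  Shot 3−Shot 1: −46a − 122b = −37.
Solving gives a = 0.19996, b = 0.22788.
|∇z| = √(a²+b²) = 0.30318, so dip δ = arctan(0.30318) = 16.87°.
True thickness = vertical thickness × cos δ = 37 × cos 16.87° = 35.4 m.

35.4 m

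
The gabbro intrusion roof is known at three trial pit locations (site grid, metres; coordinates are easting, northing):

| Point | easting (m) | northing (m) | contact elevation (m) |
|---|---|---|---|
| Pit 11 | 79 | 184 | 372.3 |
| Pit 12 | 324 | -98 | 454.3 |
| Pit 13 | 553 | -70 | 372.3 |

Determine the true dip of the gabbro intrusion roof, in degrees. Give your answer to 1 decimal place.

31.7°

Two edge vectors: Pit 11→Pit 12 = (245, -282, 82), Pit 11→Pit 13 = (474, -254, 0).
Normal n = (Pit 11→Pit 12) × (Pit 11→Pit 13) = (20828, 38868, 71438).
So ∂z/∂easting = −n_x/n_z = −0.29155 and ∂z/∂northing = −n_y/n_z = −0.54408.
Gradient magnitude |∇z| = √(a² + b²) = √(0.08500 + 0.29602) = 0.61727.
True dip = arctan(0.61727) = 31.7°, dipping toward NNE (azimuth ≈ 028°).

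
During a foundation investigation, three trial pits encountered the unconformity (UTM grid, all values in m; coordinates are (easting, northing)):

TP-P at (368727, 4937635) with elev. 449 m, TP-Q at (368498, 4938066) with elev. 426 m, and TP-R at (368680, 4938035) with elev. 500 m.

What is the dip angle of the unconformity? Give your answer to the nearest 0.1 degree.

Two edge vectors: TP-P→TP-Q = (-229, 431, -23), TP-P→TP-R = (-47, 400, 51).
Normal n = (TP-P→TP-Q) × (TP-P→TP-R) = (31181, 12760, -71343).
So ∂z/∂E = −n_x/n_z = 0.43706 and ∂z/∂N = −n_y/n_z = 0.17885.
Gradient magnitude |∇z| = √(a² + b²) = √(0.19102 + 0.03199) = 0.47224.
True dip = arctan(0.47224) = 25.3°, dipping toward WSW (azimuth ≈ 248°).

25.3°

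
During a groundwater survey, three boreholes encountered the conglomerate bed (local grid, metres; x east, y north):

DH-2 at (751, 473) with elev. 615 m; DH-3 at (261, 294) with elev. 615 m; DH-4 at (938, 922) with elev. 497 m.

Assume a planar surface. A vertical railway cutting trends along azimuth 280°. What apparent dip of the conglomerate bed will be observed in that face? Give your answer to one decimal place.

9.4°

Two edge vectors: DH-2→DH-3 = (-490, -179, 0), DH-2→DH-4 = (187, 449, -118).
Normal n = (DH-2→DH-3) × (DH-2→DH-4) = (21122, -57820, -186537).
So ∂z/∂x = −n_x/n_z = 0.11323 and ∂z/∂y = −n_y/n_z = −0.30997.
Unit vector along 280° is (sin 280°, cos 280°) = (-0.9848, 0.1736).
Slope in that direction = a·(-0.9848) + b·(0.1736) = −0.16534.
Apparent dip = arctan|0.16534| = 9.4° (true dip is 18.3°, so apparent ≤ true as expected).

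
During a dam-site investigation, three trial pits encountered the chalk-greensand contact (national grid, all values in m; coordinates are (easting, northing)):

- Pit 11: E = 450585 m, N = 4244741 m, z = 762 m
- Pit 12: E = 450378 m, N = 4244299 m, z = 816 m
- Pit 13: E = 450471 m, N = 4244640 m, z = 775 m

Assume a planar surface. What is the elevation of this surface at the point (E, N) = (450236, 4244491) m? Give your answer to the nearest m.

795 m

Let the plane be z = a·E + b·N + c.
Pit 12−Pit 11: −207a − 442b = 54;  Pit 13−Pit 11: −114a − 101b = 13.
Solving gives a = −0.00990468, b = −0.11753333.
Then c = 762 − a·450585 − b·4244741 = 504123.43.
At (450236, 4244491): z = −4459.4 − 498869.1 + 504123.43 = 794.8 m.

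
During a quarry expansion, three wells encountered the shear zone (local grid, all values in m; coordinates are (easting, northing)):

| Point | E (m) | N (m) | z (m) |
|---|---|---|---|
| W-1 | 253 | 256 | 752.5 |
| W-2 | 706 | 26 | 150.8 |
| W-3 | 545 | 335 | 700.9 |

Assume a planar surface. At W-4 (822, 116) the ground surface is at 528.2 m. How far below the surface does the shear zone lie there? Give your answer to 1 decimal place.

Let the plane be z = a·E + b·N + c.
W-2−W-1: 453a − 230b = −601.7;  W-3−W-1: 292a + 79b = −51.6.
Solving gives a = −0.57702, b = 1.47961.
Then c = 752.5 − a·253 − b·256 = 519.70.
At (822, 116): z_contact = −474.31 + 171.63 + 519.70 = 217.03 m.
Depth below ground = 528.2 − 217.03 = 311.2 m.

311.2 m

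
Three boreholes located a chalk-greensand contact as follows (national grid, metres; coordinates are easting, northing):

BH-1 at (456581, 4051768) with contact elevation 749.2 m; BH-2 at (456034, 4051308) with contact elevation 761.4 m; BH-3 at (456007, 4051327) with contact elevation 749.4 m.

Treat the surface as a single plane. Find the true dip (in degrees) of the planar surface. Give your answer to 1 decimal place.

Two edge vectors: BH-1→BH-2 = (-547, -460, 12.2), BH-1→BH-3 = (-574, -441, 0.2).
Normal n = (BH-1→BH-2) × (BH-1→BH-3) = (5288.2, -6893.4, -22813).
So ∂z/∂easting = −n_x/n_z = 0.23181 and ∂z/∂northing = −n_y/n_z = −0.30217.
Gradient magnitude |∇z| = √(a² + b²) = √(0.05373 + 0.09131) = 0.38084.
True dip = arctan(0.38084) = 20.8°, dipping toward NW (azimuth ≈ 323°).

20.8°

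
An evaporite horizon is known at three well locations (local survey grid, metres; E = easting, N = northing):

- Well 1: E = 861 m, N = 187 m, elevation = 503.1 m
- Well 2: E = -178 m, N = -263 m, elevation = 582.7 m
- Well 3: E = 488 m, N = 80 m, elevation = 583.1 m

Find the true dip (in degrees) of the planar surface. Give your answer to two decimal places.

46.67°

Let the plane be z = a·E + b·N + c.
Well 2−Well 1: −1039a − 450b = 79.6;  Well 3−Well 1: −373a − 107b = 80.
Solving gives a = −0.48490, b = 0.94270.
Gradient magnitude |∇z| = √(a² + b²) = √(0.23513 + 0.88868) = 1.06010.
True dip = arctan(1.06010) = 46.67°, dipping toward SSE (azimuth ≈ 153°).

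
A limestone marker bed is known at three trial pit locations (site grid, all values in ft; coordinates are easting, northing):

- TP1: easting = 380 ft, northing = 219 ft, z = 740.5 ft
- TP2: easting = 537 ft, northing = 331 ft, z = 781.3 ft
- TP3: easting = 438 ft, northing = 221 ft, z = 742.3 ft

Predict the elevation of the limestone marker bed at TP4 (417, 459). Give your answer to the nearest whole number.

822 ft

Let the plane be z = a·easting + b·northing + c.
TP2−TP1: 157a + 112b = 40.8;  TP3−TP1: 58a + 2b = 1.8.
Solving gives a = 0.01941, b = 0.33708.
Then c = 740.5 − a·380 − b·219 = 659.30.
At (417, 459): z = 8.1 + 154.7 + 659.30 = 822.1 ft.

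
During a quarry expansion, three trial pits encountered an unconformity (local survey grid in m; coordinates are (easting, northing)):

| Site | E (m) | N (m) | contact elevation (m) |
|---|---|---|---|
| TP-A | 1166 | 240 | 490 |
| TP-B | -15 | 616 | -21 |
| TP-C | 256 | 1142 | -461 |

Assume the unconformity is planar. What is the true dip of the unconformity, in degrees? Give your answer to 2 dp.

Let the plane be z = a·E + b·N + c.
TP-B−TP-A: −1181a + 376b = −511;  TP-C−TP-A: −910a + 902b = −951.
Solving gives a = 0.14292, b = −0.91014.
Gradient magnitude |∇z| = √(a² + b²) = √(0.02043 + 0.82835) = 0.92129.
True dip = arctan(0.92129) = 42.65°, dipping toward N (azimuth ≈ 351°).

42.65°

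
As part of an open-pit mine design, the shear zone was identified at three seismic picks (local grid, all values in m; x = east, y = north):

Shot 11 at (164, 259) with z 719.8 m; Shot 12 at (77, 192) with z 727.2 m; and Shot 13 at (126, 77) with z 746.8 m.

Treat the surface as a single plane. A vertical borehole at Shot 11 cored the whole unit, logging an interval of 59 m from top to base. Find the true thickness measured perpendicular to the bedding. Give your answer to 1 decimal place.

Two edge vectors: Shot 11→Shot 12 = (-87, -67, 7.4), Shot 11→Shot 13 = (-38, -182, 27).
Normal n = (Shot 11→Shot 12) × (Shot 11→Shot 13) = (-462.2, 2067.8, 13288).
So ∂z/∂x = −n_x/n_z = 0.03478 and ∂z/∂y = −n_y/n_z = −0.15561.
|∇z| = √(a²+b²) = 0.15945, so dip δ = arctan(0.15945) = 9.06°.
True thickness = vertical thickness × cos δ = 59 × cos 9.06° = 58.3 m.

58.3 m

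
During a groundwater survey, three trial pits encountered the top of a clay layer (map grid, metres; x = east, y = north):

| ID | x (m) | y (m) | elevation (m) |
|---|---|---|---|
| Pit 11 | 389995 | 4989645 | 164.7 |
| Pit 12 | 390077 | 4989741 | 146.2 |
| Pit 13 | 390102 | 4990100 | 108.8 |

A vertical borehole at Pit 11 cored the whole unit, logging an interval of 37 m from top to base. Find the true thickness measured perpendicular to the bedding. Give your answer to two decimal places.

Two edge vectors: Pit 11→Pit 12 = (82, 96, -18.5), Pit 11→Pit 13 = (107, 455, -55.9).
Normal n = (Pit 11→Pit 12) × (Pit 11→Pit 13) = (3051.1, 2604.3, 27038).
So ∂z/∂x = −n_x/n_z = −0.11284 and ∂z/∂y = −n_y/n_z = −0.09632.
|∇z| = √(a²+b²) = 0.14836, so dip δ = arctan(0.14836) = 8.44°.
True thickness = vertical thickness × cos δ = 37 × cos 8.44° = 36.60 m.

36.60 m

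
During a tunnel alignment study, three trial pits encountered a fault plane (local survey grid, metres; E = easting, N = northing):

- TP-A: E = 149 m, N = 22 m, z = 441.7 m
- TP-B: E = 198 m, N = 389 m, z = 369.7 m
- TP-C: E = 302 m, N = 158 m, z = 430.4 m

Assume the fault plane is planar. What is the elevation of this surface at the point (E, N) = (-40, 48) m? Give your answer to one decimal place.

Let the plane be z = a·E + b·N + c.
TP-B−TP-A: 49a + 367b = −72;  TP-C−TP-A: 153a + 136b = −11.3.
Solving gives a = 0.11407, b = −0.21142.
Then c = 441.7 − a·149 − b·22 = 429.35.
At (-40, 48): z = −4.6 − 10.1 + 429.35 = 414.6 m.

414.6 m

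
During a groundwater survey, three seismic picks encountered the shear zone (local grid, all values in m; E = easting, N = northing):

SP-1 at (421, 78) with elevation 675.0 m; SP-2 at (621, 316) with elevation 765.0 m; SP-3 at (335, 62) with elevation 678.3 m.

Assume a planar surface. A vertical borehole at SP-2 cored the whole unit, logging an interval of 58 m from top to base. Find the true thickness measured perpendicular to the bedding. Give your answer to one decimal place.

51.8 m

Two edge vectors: SP-1→SP-2 = (200, 238, 90), SP-1→SP-3 = (-86, -16, 3.3).
Normal n = (SP-1→SP-2) × (SP-1→SP-3) = (2225.4, -8400, 17268).
So ∂z/∂E = −n_x/n_z = −0.12887 and ∂z/∂N = −n_y/n_z = 0.48645.
|∇z| = √(a²+b²) = 0.50323, so dip δ = arctan(0.50323) = 26.71°.
True thickness = vertical thickness × cos δ = 58 × cos 26.71° = 51.8 m.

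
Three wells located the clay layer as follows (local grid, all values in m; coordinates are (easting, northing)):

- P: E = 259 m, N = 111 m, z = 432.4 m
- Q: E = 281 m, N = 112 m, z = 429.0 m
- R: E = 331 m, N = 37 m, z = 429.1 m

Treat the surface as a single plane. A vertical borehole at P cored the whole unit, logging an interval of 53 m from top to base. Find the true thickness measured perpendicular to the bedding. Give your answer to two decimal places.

Let the plane be z = a·E + b·N + c.
Q−P: 22a + 1b = −3.4;  R−P: 72a − 74b = −3.3.
Solving gives a = −0.14994, b = −0.10129.
|∇z| = √(a²+b²) = 0.18095, so dip δ = arctan(0.18095) = 10.26°.
True thickness = vertical thickness × cos δ = 53 × cos 10.26° = 52.15 m.

52.15 m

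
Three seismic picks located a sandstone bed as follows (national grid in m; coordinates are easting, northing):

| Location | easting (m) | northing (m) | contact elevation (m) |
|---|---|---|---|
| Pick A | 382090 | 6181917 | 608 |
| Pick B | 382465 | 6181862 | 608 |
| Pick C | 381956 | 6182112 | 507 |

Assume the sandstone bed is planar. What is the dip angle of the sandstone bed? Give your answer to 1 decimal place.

Two edge vectors: Pick A→Pick B = (375, -55, 0), Pick A→Pick C = (-134, 195, -101).
Normal n = (Pick A→Pick B) × (Pick A→Pick C) = (5555, 37875, 65755).
So ∂z/∂easting = −n_x/n_z = −0.08448 and ∂z/∂northing = −n_y/n_z = −0.57600.
Gradient magnitude |∇z| = √(a² + b²) = √(0.00714 + 0.33178) = 0.58216.
True dip = arctan(0.58216) = 30.2°, dipping toward N (azimuth ≈ 008°).

30.2°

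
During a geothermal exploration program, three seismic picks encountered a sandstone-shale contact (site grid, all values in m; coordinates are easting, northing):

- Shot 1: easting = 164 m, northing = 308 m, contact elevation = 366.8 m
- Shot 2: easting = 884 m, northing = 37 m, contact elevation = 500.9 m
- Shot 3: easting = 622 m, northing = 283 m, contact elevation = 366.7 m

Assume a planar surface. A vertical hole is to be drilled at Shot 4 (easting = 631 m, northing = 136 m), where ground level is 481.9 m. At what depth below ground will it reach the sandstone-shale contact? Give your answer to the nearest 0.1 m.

Two edge vectors: Shot 1→Shot 2 = (720, -271, 134.1), Shot 1→Shot 3 = (458, -25, -0.1).
Normal n = (Shot 1→Shot 2) × (Shot 1→Shot 3) = (3379.6, 61489.8, 106118).
So ∂z/∂easting = −n_x/n_z = −0.03185 and ∂z/∂northing = −n_y/n_z = −0.57945.
Intercept c from Shot 1: 366.8 + 5.22 + 178.47 = 550.49.
At (631, 136): z_contact = −20.10 − 78.80 + 550.49 = 451.59 m.
Depth below ground = 481.9 − 451.59 = 30.3 m.

30.3 m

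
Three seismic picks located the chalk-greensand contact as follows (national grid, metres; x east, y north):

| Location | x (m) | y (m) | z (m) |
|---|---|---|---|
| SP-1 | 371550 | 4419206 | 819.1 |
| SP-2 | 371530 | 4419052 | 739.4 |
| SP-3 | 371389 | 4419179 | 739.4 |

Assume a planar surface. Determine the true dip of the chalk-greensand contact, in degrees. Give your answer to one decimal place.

Two edge vectors: SP-1→SP-2 = (-20, -154, -79.7), SP-1→SP-3 = (-161, -27, -79.7).
Normal n = (SP-1→SP-2) × (SP-1→SP-3) = (10121.9, 11237.7, -24254).
So ∂z/∂x = −n_x/n_z = 0.41733 and ∂z/∂y = −n_y/n_z = 0.46333.
Gradient magnitude |∇z| = √(a² + b²) = √(0.17416 + 0.21468) = 0.62357.
True dip = arctan(0.62357) = 31.9°, dipping toward SW (azimuth ≈ 222°).

31.9°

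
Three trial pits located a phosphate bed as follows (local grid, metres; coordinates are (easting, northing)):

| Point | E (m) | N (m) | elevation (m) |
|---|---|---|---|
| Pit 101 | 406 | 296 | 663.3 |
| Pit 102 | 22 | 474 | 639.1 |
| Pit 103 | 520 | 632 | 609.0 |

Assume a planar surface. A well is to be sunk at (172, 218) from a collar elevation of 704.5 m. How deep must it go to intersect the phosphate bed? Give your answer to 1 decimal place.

Two edge vectors: Pit 101→Pit 102 = (-384, 178, -24.2), Pit 101→Pit 103 = (114, 336, -54.3).
Normal n = (Pit 101→Pit 102) × (Pit 101→Pit 103) = (-1534.2, -23610, -149316).
So ∂z/∂E = −n_x/n_z = −0.01027 and ∂z/∂N = −n_y/n_z = −0.15812.
Intercept c from Pit 101: 663.3 + 4.17 + 46.80 = 714.28.
At (172, 218): z_contact = −1.77 − 34.47 + 714.28 = 678.04 m.
Depth below ground = 704.5 − 678.04 = 26.5 m.

26.5 m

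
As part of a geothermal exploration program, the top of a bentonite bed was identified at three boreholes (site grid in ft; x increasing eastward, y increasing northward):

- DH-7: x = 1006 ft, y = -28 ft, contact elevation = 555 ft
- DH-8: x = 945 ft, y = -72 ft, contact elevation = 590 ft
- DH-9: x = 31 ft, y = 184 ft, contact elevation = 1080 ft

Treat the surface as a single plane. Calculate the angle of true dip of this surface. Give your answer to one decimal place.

Let the plane be z = a·x + b·y + c.
DH-8−DH-7: −61a − 44b = 35;  DH-9−DH-7: −975a + 212b = 525.
Solving gives a = −0.54664, b = −0.03761.
Gradient magnitude |∇z| = √(a² + b²) = √(0.29882 + 0.00141) = 0.54793.
True dip = arctan(0.54793) = 28.7°, dipping toward E (azimuth ≈ 086°).

28.7°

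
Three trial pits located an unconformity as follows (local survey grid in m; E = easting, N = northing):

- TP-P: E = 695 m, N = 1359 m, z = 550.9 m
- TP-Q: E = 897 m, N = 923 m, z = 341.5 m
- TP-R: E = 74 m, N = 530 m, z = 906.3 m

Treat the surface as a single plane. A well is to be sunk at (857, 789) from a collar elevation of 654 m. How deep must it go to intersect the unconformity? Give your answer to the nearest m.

Let the plane be z = a·E + b·N + c.
TP-Q−TP-P: 202a − 436b = −209.4;  TP-R−TP-P: −621a − 829b = 355.4.
Solving gives a = −0.74974, b = 0.13292.
Then c = 550.9 − a·695 − b·1359 = 891.33.
At (857, 789): z_contact = −642.5 + 104.9 + 891.33 = 353.7 m.
Depth below ground = 654 − 353.7 = 300 m.

300 m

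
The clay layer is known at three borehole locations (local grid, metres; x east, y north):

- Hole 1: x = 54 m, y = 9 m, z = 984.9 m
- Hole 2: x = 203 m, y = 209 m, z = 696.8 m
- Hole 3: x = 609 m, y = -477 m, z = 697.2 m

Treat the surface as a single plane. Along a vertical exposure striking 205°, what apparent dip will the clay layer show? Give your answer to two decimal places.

45.94°

Two edge vectors: Hole 1→Hole 2 = (149, 200, -288.1), Hole 1→Hole 3 = (555, -486, -287.7).
Normal n = (Hole 1→Hole 2) × (Hole 1→Hole 3) = (-197556.6, -117028.2, -183414).
So ∂z/∂x = −n_x/n_z = −1.07711 and ∂z/∂y = −n_y/n_z = −0.63805.
Unit vector along 205° is (sin 205°, cos 205°) = (-0.4226, -0.9063).
Slope in that direction = a·(-0.4226) + b·(-0.9063) = 1.03348.
Apparent dip = arctan|1.03348| = 45.94° (true dip is 51.4°, so apparent ≤ true as expected).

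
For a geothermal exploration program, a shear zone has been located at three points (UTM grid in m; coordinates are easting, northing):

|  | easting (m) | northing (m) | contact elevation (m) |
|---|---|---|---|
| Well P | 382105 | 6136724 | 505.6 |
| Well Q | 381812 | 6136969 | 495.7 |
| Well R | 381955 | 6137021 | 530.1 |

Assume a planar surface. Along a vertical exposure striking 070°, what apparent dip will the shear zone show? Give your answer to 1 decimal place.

Let the plane be z = a·easting + b·northing + c.
Well Q−Well P: −293a + 245b = −9.9;  Well R−Well P: −150a + 297b = 24.5.
Solving gives a = 0.17789, b = 0.17234.
Unit vector along 070° is (sin 70°, cos 70°) = (0.9397, 0.3420).
Slope in that direction = a·(0.9397) + b·(0.3420) = 0.22611.
Apparent dip = arctan|0.22611| = 12.7° (true dip is 13.9°, so apparent ≤ true as expected).

12.7°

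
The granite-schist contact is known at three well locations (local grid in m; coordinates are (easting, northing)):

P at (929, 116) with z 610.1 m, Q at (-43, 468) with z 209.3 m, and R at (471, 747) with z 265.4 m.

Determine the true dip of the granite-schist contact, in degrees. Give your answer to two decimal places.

23.93°

Let the plane be z = a·E + b·N + c.
Q−P: −972a + 352b = −400.8;  R−P: −458a + 631b = −344.7.
Solving gives a = 0.29101, b = −0.33505.
Gradient magnitude |∇z| = √(a² + b²) = √(0.08469 + 0.11226) = 0.44379.
True dip = arctan(0.44379) = 23.93°, dipping toward NW (azimuth ≈ 319°).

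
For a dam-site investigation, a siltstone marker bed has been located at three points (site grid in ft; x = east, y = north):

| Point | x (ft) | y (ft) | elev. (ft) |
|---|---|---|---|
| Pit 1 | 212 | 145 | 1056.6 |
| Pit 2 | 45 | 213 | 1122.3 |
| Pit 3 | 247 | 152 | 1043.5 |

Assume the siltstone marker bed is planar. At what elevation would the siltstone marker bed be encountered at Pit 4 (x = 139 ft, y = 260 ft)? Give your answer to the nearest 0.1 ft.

Two edge vectors: Pit 1→Pit 2 = (-167, 68, 65.7), Pit 1→Pit 3 = (35, 7, -13.1).
Normal n = (Pit 1→Pit 2) × (Pit 1→Pit 3) = (-1350.7, 111.8, -3549).
So ∂z/∂x = −n_x/n_z = −0.38059 and ∂z/∂y = −n_y/n_z = 0.03150.
Intercept c from Pit 1: 1056.6 + 80.68 − 4.57 = 1132.72.
At (139, 260): z = −52.9 + 8.2 + 1132.72 = 1088.0 ft.

1088.0 ft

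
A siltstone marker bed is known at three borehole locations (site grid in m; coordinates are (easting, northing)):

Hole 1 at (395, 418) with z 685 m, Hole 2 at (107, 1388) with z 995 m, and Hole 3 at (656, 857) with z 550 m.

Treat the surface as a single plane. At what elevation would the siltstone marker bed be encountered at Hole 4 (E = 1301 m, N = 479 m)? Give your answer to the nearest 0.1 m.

Let the plane be z = a·E + b·N + c.
Hole 2−Hole 1: −288a + 970b = 310;  Hole 3−Hole 1: 261a + 439b = −135.
Solving gives a = −0.703474, b = 0.110721.
Then c = 685 − a·395 − b·418 = 916.59.
At (1301, 479): z = −915.2 + 53.0 + 916.59 = 54.4 m.

54.4 m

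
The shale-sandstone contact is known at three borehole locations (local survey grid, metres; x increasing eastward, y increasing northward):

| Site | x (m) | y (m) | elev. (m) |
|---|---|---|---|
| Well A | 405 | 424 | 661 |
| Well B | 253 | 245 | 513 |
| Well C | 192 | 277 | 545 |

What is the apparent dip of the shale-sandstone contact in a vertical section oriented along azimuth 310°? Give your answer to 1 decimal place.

Let the plane be z = a·x + b·y + c.
Well B−Well A: −152a − 179b = −148;  Well C−Well A: −213a − 147b = −116.
Solving gives a = −0.06285, b = 0.88019.
Unit vector along 310° is (sin 310°, cos 310°) = (-0.7660, 0.6428).
Slope in that direction = a·(-0.7660) + b·(0.6428) = 0.61392.
Apparent dip = arctan|0.61392| = 31.5° (true dip is 41.4°, so apparent ≤ true as expected).

31.5°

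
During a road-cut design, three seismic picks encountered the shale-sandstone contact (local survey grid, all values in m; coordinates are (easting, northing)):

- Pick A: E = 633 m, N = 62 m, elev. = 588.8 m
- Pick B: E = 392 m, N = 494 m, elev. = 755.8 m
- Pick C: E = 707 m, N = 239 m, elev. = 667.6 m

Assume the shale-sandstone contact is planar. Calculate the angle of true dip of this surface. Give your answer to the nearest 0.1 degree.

23.0°

Two edge vectors: Pick A→Pick B = (-241, 432, 167), Pick A→Pick C = (74, 177, 78.8).
Normal n = (Pick A→Pick B) × (Pick A→Pick C) = (4482.6, 31348.8, -74625).
So ∂z/∂E = −n_x/n_z = 0.06007 and ∂z/∂N = −n_y/n_z = 0.42008.
Gradient magnitude |∇z| = √(a² + b²) = √(0.00361 + 0.17647) = 0.42436.
True dip = arctan(0.42436) = 23.0°, dipping toward S (azimuth ≈ 188°).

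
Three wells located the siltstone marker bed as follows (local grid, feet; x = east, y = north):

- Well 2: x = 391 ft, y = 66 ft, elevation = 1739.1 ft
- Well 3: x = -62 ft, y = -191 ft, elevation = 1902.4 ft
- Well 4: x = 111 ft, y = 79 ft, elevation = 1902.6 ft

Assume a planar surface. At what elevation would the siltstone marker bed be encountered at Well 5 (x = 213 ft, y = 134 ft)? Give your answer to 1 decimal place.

1864.8 ft

Let the plane be z = a·x + b·y + c.
Well 3−Well 2: −453a − 257b = 163.3;  Well 4−Well 2: −280a + 13b = 163.5.
Solving gives a = −0.56703, b = 0.36406.
Then c = 1739.1 − a·391 − b·66 = 1936.78.
At (213, 134): z = −120.8 + 48.8 + 1936.78 = 1864.8 ft.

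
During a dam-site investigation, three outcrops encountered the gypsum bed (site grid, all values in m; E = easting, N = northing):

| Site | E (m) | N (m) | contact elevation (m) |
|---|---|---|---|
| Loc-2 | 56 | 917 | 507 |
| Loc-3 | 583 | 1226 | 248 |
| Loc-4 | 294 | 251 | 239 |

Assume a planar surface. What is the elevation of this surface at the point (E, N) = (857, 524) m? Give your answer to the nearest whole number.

-48 m

Let the plane be z = a·E + b·N + c.
Loc-3−Loc-2: 527a + 309b = −259;  Loc-4−Loc-2: 238a − 666b = −268.
Solving gives a = −0.60139, b = 0.18749.
Then c = 507 − a·56 − b·917 = 368.75.
At (857, 524): z = −515.4 + 98.2 + 368.75 = -48.4 m.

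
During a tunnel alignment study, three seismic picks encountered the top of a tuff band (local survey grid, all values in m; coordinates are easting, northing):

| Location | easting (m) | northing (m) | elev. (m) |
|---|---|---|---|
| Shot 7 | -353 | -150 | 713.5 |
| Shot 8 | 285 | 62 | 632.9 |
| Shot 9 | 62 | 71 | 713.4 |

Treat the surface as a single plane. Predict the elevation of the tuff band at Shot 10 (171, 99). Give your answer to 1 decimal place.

694.5 m

Let the plane be z = a·easting + b·northing + c.
Shot 8−Shot 7: 638a + 212b = −80.6;  Shot 9−Shot 7: 415a + 221b = −0.1.
Solving gives a = −0.33557, b = 0.62970.
Then c = 713.5 − a·-353 − b·-150 = 689.50.
At (171, 99): z = −57.4 + 62.3 + 689.50 = 694.5 m.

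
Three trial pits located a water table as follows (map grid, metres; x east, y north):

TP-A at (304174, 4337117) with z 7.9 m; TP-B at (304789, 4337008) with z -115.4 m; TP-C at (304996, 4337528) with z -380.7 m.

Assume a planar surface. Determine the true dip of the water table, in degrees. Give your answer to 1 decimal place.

Let the plane be z = a·x + b·y + c.
TP-B−TP-A: 615a − 109b = −123.3;  TP-C−TP-A: 822a + 411b = −388.6.
Solving gives a = −0.27174, b = −0.40202.
Gradient magnitude |∇z| = √(a² + b²) = √(0.07384 + 0.16162) = 0.48524.
True dip = arctan(0.48524) = 25.9°, dipping toward NE (azimuth ≈ 034°).

25.9°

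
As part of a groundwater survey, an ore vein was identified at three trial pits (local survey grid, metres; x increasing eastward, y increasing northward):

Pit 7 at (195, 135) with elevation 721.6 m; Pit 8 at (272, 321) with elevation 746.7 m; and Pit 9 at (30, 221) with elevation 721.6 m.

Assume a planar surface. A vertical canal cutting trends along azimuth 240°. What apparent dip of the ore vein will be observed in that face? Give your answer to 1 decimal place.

6.0°

Let the plane be z = a·x + b·y + c.
Pit 8−Pit 7: 77a + 186b = 25.1;  Pit 9−Pit 7: −165a + 86b = 0.
Solving gives a = 0.05785, b = 0.11100.
Unit vector along 240° is (sin 240°, cos 240°) = (-0.8660, -0.5000).
Slope in that direction = a·(-0.8660) + b·(-0.5000) = −0.10560.
Apparent dip = arctan|0.10560| = 6.0° (true dip is 7.1°, so apparent ≤ true as expected).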